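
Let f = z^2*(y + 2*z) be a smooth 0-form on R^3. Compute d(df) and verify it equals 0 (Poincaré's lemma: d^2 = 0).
d(df) = 0

Step 1: df = sum_i (∂f/∂x_i) dx_i = (0) dx + (z^2) dy + (2*z*(y + 3*z)) dz.
Step 2: Apply d again. Using the 1-form formula, the coefficient of dx ∧ dy in d(df) is ∂^2 f/∂x ∂y - ∂^2 f/∂y ∂x = (0) - (0) = 0 (equality of mixed partials for smooth f).
Similarly for dx ∧ dz and dy ∧ dz — all coefficients vanish. So d(df) = 0.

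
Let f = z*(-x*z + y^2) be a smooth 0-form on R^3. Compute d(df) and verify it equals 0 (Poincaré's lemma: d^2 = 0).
d(df) = 0

Step 1: df = sum_i (∂f/∂x_i) dx_i = (-z^2) dx + (2*y*z) dy + (-2*x*z + y^2) dz.
Step 2: Apply d again. Using the 1-form formula, the coefficient of dx ∧ dy in d(df) is ∂^2 f/∂x ∂y - ∂^2 f/∂y ∂x = (0) - (0) = 0 (equality of mixed partials for smooth f).
Similarly for dx ∧ dz and dy ∧ dz — all coefficients vanish. So d(df) = 0.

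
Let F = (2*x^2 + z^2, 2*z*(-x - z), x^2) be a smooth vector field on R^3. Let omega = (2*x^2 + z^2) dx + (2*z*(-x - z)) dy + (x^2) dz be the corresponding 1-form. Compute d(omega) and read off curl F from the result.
d(omega) = (2*x + 4*z) dy ∧ dz + (-2*x + 2*z) dz ∧ dx + (-2*z) dx ∧ dy; curl F = (2*x + 4*z, -2*x + 2*z, -2*z)

d omega = sum_{i<j} (∂f_j/∂x_i - ∂f_i/∂x_j) dx_i ∧ dx_j. Under the identification (dy ∧ dz, dz ∧ dx, dx ∧ dy) ↔ (e_x, e_y, e_z), the coefficients are exactly the components of curl F. Compute:
  ∂R/∂y - ∂Q/∂z = (0) - (-2*x - 4*z) = 2*x + 4*z
  ∂P/∂z - ∂R/∂x = (2*z) - (2*x) = -2*x + 2*z
  ∂Q/∂x - ∂P/∂y = (-2*z) - (0) = -2*z.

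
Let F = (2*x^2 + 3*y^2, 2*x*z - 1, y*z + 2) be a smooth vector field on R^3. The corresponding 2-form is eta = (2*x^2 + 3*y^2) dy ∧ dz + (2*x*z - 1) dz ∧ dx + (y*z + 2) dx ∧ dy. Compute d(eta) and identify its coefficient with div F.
d(eta) = (4*x + y) dx ∧ dy ∧ dz; div F = 4*x + y

For a 2-form in R^3 of the form above, applying d gives a 3-form with coefficient ∂P/∂x + ∂Q/∂y + ∂R/∂z:
  ∂P/∂x = 4*x
  ∂Q/∂y = 0
  ∂R/∂z = y
Sum = 4*x + y, which is exactly div F.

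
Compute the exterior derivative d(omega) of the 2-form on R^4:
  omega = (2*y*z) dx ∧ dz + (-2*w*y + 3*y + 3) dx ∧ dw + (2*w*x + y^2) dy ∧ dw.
d(omega) = (-2*z) dx ∧ dy ∧ dz + (4*w - 3) dx ∧ dy ∧ dw

For a 2-form omega = sum_{i<j} g_{ij} dx_i ∧ dx_j, the exterior derivative is
  d(omega) = sum_{i<j} d(g_{ij}) ∧ dx_i ∧ dx_j = sum_{i<j, k} (∂g_{ij}/∂x_k) dx_k ∧ dx_i ∧ dx_j.
Expand each term, using dx_k ∧ dx_i ∧ dx_j = sgn(permutation) dx_{(a)} ∧ dx_{(b)} ∧ dx_{(c)} with (a < b < c) sorted:
  d(2*y*z) includes (∂/∂y)(2*y*z) dy = (2*z) dy, which multiplied by dx ∧ dz gives (-2*z) dx ∧ dy ∧ dz
  d(-2*w*y + 3*y + 3) includes (∂/∂y)(-2*w*y + 3*y + 3) dy = (3 - 2*w) dy, which multiplied by dx ∧ dw gives (2*w - 3) dx ∧ dy ∧ dw
  d(2*w*x + y^2) includes (∂/∂x)(2*w*x + y^2) dx = (2*w) dx, which multiplied by dy ∧ dw gives (2*w) dx ∧ dy ∧ dw
Collecting like 3-forms: d(omega) = (-2*z) dx ∧ dy ∧ dz + (4*w - 3) dx ∧ dy ∧ dw.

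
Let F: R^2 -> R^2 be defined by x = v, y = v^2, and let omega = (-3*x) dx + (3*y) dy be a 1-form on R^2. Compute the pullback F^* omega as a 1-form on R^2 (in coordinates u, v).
F^* omega = (6*v^3 - 3*v) dv

Using F^*(f dg) = (f ∘ F) d(g ∘ F), substitute each coordinate x_i by F_i(u, v) in f_i, and replace dx_i by d F_i = (∂F_i/∂u) du + (∂F_i/∂v) dv.
  For the x component: f_1(F) = -3*v; d F_1 = (0) du + (1) dv
  For the y component: f_2(F) = 3*v^2; d F_2 = (0) du + (2*v) dv
Combining and collecting du, dv coefficients:
  coeff of du: 0
  coeff of dv: 6*v^3 - 3*v
F^* omega = (6*v^3 - 3*v) dv.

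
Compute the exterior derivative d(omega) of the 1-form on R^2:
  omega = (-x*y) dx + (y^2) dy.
d(omega) = (x) dx ∧ dy

For a 1-form omega = sum_i f_i dx_i, the exterior derivative is
  d(omega) = sum_{i < j} (∂f_j/∂x_i - ∂f_i/∂x_j) dx_i ∧ dx_j.
  coefficient of dx ∧ dy: ∂f_2/∂x - ∂f_1/∂y = ∂(y^2)/∂x - ∂(-x*y)/∂y = x
Assembling: d(omega) = (x) dx ∧ dy.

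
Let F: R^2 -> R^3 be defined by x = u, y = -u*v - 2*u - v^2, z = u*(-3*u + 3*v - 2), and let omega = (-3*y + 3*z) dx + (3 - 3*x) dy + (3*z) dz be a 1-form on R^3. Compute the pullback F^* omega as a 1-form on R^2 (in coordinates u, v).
F^* omega = (54*u^3 - 81*u^2*v + 45*u^2 + 27*u*v^2 - 21*u*v + 18*u + 3*v^2 - 3*v - 6) du + (-27*u^3 + 27*u^2*v - 15*u^2 + 6*u*v - 3*u - 6*v) dv

Using F^*(f dg) = (f ∘ F) d(g ∘ F), substitute each coordinate x_i by F_i(u, v) in f_i, and replace dx_i by d F_i = (∂F_i/∂u) du + (∂F_i/∂v) dv.
  For the x component: f_1(F) = -9*u^2 + 12*u*v + 3*v^2; d F_1 = (1) du + (0) dv
  For the y component: f_2(F) = 3 - 3*u; d F_2 = (-v - 2) du + (-u - 2*v) dv
  For the z component: f_3(F) = 3*u*(-3*u + 3*v - 2); d F_3 = (-6*u + 3*v - 2) du + (3*u) dv
Combining and collecting du, dv coefficients:
  coeff of du: 54*u^3 - 81*u^2*v + 45*u^2 + 27*u*v^2 - 21*u*v + 18*u + 3*v^2 - 3*v - 6
  coeff of dv: -27*u^3 + 27*u^2*v - 15*u^2 + 6*u*v - 3*u - 6*v
F^* omega = (54*u^3 - 81*u^2*v + 45*u^2 + 27*u*v^2 - 21*u*v + 18*u + 3*v^2 - 3*v - 6) du + (-27*u^3 + 27*u^2*v - 15*u^2 + 6*u*v - 3*u - 6*v) dv.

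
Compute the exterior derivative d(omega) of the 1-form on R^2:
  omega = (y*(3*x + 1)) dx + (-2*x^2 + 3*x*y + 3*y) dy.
d(omega) = (-7*x + 3*y - 1) dx ∧ dy

For a 1-form omega = sum_i f_i dx_i, the exterior derivative is
  d(omega) = sum_{i < j} (∂f_j/∂x_i - ∂f_i/∂x_j) dx_i ∧ dx_j.
  coefficient of dx ∧ dy: ∂f_2/∂x - ∂f_1/∂y = ∂(-2*x^2 + 3*x*y + 3*y)/∂x - ∂(y*(3*x + 1))/∂y = -7*x + 3*y - 1
Assembling: d(omega) = (-7*x + 3*y - 1) dx ∧ dy.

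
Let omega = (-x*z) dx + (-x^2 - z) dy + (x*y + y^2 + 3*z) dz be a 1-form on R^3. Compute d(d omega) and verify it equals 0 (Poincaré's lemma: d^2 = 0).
d(d omega) = 0

Step 1: d omega = sum_{i<j} (∂f_j/∂x_i - ∂f_i/∂x_j) dx_i ∧ dx_j:
  coeff of dx ∧ dy: -2*x
  coeff of dx ∧ dz: x + y
  coeff of dy ∧ dz: x + 2*y + 1
Step 2: Apply d again to each 2-form coefficient. The only possible 3-form in R^3 is dx ∧ dy ∧ dz, with coefficient
  ∂(coeff of dy∧dz)/∂x - ∂(coeff of dx∧dz)/∂y + ∂(coeff of dx∧dy)/∂z
  = ∂/∂x (x + 2*y + 1) - ∂/∂y (x + y) + ∂/∂z (-2*x).
Each of these terms simplifies to sums of mixed partials that cancel in pairs. The result is 0 (by equality of mixed partials for smooth functions — Schwarz / Clairaut).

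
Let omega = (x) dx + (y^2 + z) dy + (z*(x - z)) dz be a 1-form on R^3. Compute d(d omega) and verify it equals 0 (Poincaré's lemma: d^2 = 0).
d(d omega) = 0

Step 1: d omega = sum_{i<j} (∂f_j/∂x_i - ∂f_i/∂x_j) dx_i ∧ dx_j:
  coeff of dx ∧ dy: 0
  coeff of dx ∧ dz: z
  coeff of dy ∧ dz: -1
Step 2: Apply d again to each 2-form coefficient. The only possible 3-form in R^3 is dx ∧ dy ∧ dz, with coefficient
  ∂(coeff of dy∧dz)/∂x - ∂(coeff of dx∧dz)/∂y + ∂(coeff of dx∧dy)/∂z
  = ∂/∂x (-1) - ∂/∂y (z) + ∂/∂z (0).
Each of these terms simplifies to sums of mixed partials that cancel in pairs. The result is 0 (by equality of mixed partials for smooth functions — Schwarz / Clairaut).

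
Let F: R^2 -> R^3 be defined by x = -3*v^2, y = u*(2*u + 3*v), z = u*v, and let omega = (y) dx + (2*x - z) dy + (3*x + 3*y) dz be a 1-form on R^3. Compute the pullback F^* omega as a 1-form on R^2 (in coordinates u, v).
F^* omega = (v*(2*u^2 - 18*u*v - 27*v^2)) du + (3*u*(2*u^2 - 2*u*v - 15*v^2)) dv

Using F^*(f dg) = (f ∘ F) d(g ∘ F), substitute each coordinate x_i by F_i(u, v) in f_i, and replace dx_i by d F_i = (∂F_i/∂u) du + (∂F_i/∂v) dv.
  For the x component: f_1(F) = u*(2*u + 3*v); d F_1 = (0) du + (-6*v) dv
  For the y component: f_2(F) = v*(-u - 6*v); d F_2 = (4*u + 3*v) du + (3*u) dv
  For the z component: f_3(F) = 6*u^2 + 9*u*v - 9*v^2; d F_3 = (v) du + (u) dv
Combining and collecting du, dv coefficients:
  coeff of du: v*(2*u^2 - 18*u*v - 27*v^2)
  coeff of dv: 3*u*(2*u^2 - 2*u*v - 15*v^2)
F^* omega = (v*(2*u^2 - 18*u*v - 27*v^2)) du + (3*u*(2*u^2 - 2*u*v - 15*v^2)) dv.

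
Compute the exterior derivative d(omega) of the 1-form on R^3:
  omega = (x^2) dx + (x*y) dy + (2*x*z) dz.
d(omega) = (y) dx ∧ dy + (2*z) dx ∧ dz

For a 1-form omega = sum_i f_i dx_i, the exterior derivative is
  d(omega) = sum_{i < j} (∂f_j/∂x_i - ∂f_i/∂x_j) dx_i ∧ dx_j.
  coefficient of dx ∧ dy: ∂f_2/∂x - ∂f_1/∂y = ∂(x*y)/∂x - ∂(x^2)/∂y = y
  coefficient of dx ∧ dz: ∂f_3/∂x - ∂f_1/∂z = ∂(2*x*z)/∂x - ∂(x^2)/∂z = 2*z
Assembling: d(omega) = (y) dx ∧ dy + (2*z) dx ∧ dz.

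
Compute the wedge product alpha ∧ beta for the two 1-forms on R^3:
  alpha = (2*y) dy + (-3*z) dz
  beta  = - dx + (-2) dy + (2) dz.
alpha ∧ beta = (2*y) dx ∧ dy + (4*y - 6*z) dy ∧ dz + (-3*z) dx ∧ dz

Distribute the wedge, using dx_i ∧ dx_j = -dx_j ∧ dx_i and dx_i ∧ dx_i = 0. For each pair (i, j) with i < j, the coefficient of dx_i ∧ dx_j in alpha ∧ beta is (alpha_i * beta_j - alpha_j * beta_i). Collecting: alpha ∧ beta = (2*y) dx ∧ dy + (4*y - 6*z) dy ∧ dz + (-3*z) dx ∧ dz.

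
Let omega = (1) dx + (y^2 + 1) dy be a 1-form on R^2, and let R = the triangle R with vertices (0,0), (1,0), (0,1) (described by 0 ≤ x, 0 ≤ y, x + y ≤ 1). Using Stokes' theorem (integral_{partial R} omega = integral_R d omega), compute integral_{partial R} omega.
integral_(partial R) omega = 0

Stokes: integral_partial_R omega = integral_R d omega with d omega = (∂Q/∂x - ∂P/∂y) dx ∧ dy.
  ∂Q/∂x = 0
  ∂P/∂y = 0
  integrand = ∂Q/∂x - ∂P/∂y = 0.
Integrating over R: integral_0^1 integral_0^{1-x} (0) dy dx = 0.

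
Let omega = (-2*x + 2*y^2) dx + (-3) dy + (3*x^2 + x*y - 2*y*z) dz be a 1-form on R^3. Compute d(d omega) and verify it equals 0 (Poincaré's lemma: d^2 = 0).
d(d omega) = 0

Step 1: d omega = sum_{i<j} (∂f_j/∂x_i - ∂f_i/∂x_j) dx_i ∧ dx_j:
  coeff of dx ∧ dy: -4*y
  coeff of dx ∧ dz: 6*x + y
  coeff of dy ∧ dz: x - 2*z
Step 2: Apply d again to each 2-form coefficient. The only possible 3-form in R^3 is dx ∧ dy ∧ dz, with coefficient
  ∂(coeff of dy∧dz)/∂x - ∂(coeff of dx∧dz)/∂y + ∂(coeff of dx∧dy)/∂z
  = ∂/∂x (x - 2*z) - ∂/∂y (6*x + y) + ∂/∂z (-4*y).
Each of these terms simplifies to sums of mixed partials that cancel in pairs. The result is 0 (by equality of mixed partials for smooth functions — Schwarz / Clairaut).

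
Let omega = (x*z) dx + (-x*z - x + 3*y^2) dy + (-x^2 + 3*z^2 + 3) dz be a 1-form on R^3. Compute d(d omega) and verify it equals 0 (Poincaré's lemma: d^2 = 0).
d(d omega) = 0

Step 1: d omega = sum_{i<j} (∂f_j/∂x_i - ∂f_i/∂x_j) dx_i ∧ dx_j:
  coeff of dx ∧ dy: -z - 1
  coeff of dx ∧ dz: -3*x
  coeff of dy ∧ dz: x
Step 2: Apply d again to each 2-form coefficient. The only possible 3-form in R^3 is dx ∧ dy ∧ dz, with coefficient
  ∂(coeff of dy∧dz)/∂x - ∂(coeff of dx∧dz)/∂y + ∂(coeff of dx∧dy)/∂z
  = ∂/∂x (x) - ∂/∂y (-3*x) + ∂/∂z (-z - 1).
Each of these terms simplifies to sums of mixed partials that cancel in pairs. The result is 0 (by equality of mixed partials for smooth functions — Schwarz / Clairaut).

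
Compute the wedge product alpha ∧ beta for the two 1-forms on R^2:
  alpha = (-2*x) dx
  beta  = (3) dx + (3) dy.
alpha ∧ beta = (-6*x) dx ∧ dy

Distribute the wedge, using dx_i ∧ dx_j = -dx_j ∧ dx_i and dx_i ∧ dx_i = 0. For each pair (i, j) with i < j, the coefficient of dx_i ∧ dx_j in alpha ∧ beta is (alpha_i * beta_j - alpha_j * beta_i). Collecting: alpha ∧ beta = (-6*x) dx ∧ dy.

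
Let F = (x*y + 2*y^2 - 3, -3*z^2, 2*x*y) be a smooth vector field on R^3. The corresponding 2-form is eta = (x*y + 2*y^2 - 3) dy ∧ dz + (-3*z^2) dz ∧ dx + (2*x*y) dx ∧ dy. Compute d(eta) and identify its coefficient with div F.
d(eta) = (y) dx ∧ dy ∧ dz; div F = y

For a 2-form in R^3 of the form above, applying d gives a 3-form with coefficient ∂P/∂x + ∂Q/∂y + ∂R/∂z:
  ∂P/∂x = y
  ∂Q/∂y = 0
  ∂R/∂z = 0
Sum = y, which is exactly div F.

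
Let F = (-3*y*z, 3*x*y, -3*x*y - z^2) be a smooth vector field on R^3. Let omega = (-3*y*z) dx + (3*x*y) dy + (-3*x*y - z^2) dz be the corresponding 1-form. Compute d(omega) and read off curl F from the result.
d(omega) = (-3*x) dy ∧ dz + (0) dz ∧ dx + (3*y + 3*z) dx ∧ dy; curl F = (-3*x, 0, 3*y + 3*z)

d omega = sum_{i<j} (∂f_j/∂x_i - ∂f_i/∂x_j) dx_i ∧ dx_j. Under the identification (dy ∧ dz, dz ∧ dx, dx ∧ dy) ↔ (e_x, e_y, e_z), the coefficients are exactly the components of curl F. Compute:
  ∂R/∂y - ∂Q/∂z = (-3*x) - (0) = -3*x
  ∂P/∂z - ∂R/∂x = (-3*y) - (-3*y) = 0
  ∂Q/∂x - ∂P/∂y = (3*y) - (-3*z) = 3*y + 3*z.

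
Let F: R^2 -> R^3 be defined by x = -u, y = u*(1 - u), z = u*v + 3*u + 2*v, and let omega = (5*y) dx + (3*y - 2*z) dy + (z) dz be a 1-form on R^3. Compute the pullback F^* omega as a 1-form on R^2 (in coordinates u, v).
F^* omega = (6*u^3 + 4*u^2*v + 8*u^2 + u*v^2 + 12*u*v + u + 2*v^2 + 2*v) du + (u^2*v + 3*u^2 + 4*u*v + 6*u + 4*v) dv

Using F^*(f dg) = (f ∘ F) d(g ∘ F), substitute each coordinate x_i by F_i(u, v) in f_i, and replace dx_i by d F_i = (∂F_i/∂u) du + (∂F_i/∂v) dv.
  For the x component: f_1(F) = 5*u*(1 - u); d F_1 = (-1) du + (0) dv
  For the y component: f_2(F) = -3*u^2 - 2*u*v - 3*u - 4*v; d F_2 = (1 - 2*u) du + (0) dv
  For the z component: f_3(F) = u*v + 3*u + 2*v; d F_3 = (v + 3) du + (u + 2) dv
Combining and collecting du, dv coefficients:
  coeff of du: 6*u^3 + 4*u^2*v + 8*u^2 + u*v^2 + 12*u*v + u + 2*v^2 + 2*v
  coeff of dv: u^2*v + 3*u^2 + 4*u*v + 6*u + 4*v
F^* omega = (6*u^3 + 4*u^2*v + 8*u^2 + u*v^2 + 12*u*v + u + 2*v^2 + 2*v) du + (u^2*v + 3*u^2 + 4*u*v + 6*u + 4*v) dv.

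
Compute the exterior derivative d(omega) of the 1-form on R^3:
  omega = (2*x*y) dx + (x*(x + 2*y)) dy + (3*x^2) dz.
d(omega) = (2*y) dx ∧ dy + (6*x) dx ∧ dz

For a 1-form omega = sum_i f_i dx_i, the exterior derivative is
  d(omega) = sum_{i < j} (∂f_j/∂x_i - ∂f_i/∂x_j) dx_i ∧ dx_j.
  coefficient of dx ∧ dy: ∂f_2/∂x - ∂f_1/∂y = ∂(x*(x + 2*y))/∂x - ∂(2*x*y)/∂y = 2*y
  coefficient of dx ∧ dz: ∂f_3/∂x - ∂f_1/∂z = ∂(3*x^2)/∂x - ∂(2*x*y)/∂z = 6*x
Assembling: d(omega) = (2*y) dx ∧ dy + (6*x) dx ∧ dz.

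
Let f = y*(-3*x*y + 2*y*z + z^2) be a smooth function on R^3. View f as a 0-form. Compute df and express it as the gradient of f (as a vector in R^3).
df = (-3*y^2) dx + (-6*x*y + 4*y*z + z^2) dy + (2*y*(y + z)) dz; grad f = (-3*y^2, -6*x*y + 4*y*z + z^2, 2*y*(y + z))

For a 0-form f, d f = (∂f/∂x) dx + (∂f/∂y) dy + (∂f/∂z) dz. The components of the vector representation are exactly the entries of grad f in Cartesian coordinates:
  ∂f/∂x = -3*y^2
  ∂f/∂y = -6*x*y + 4*y*z + z^2
  ∂f/∂z = 2*y*(y + z).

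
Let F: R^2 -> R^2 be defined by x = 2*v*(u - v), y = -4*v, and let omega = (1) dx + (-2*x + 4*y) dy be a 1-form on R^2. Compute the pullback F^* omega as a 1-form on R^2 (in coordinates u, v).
F^* omega = (2*v) du + (16*u*v + 2*u - 16*v^2 + 60*v) dv

Using F^*(f dg) = (f ∘ F) d(g ∘ F), substitute each coordinate x_i by F_i(u, v) in f_i, and replace dx_i by d F_i = (∂F_i/∂u) du + (∂F_i/∂v) dv.
  For the x component: f_1(F) = 1; d F_1 = (2*v) du + (2*u - 4*v) dv
  For the y component: f_2(F) = 4*v*(-u + v - 4); d F_2 = (0) du + (-4) dv
Combining and collecting du, dv coefficients:
  coeff of du: 2*v
  coeff of dv: 16*u*v + 2*u - 16*v^2 + 60*v
F^* omega = (2*v) du + (16*u*v + 2*u - 16*v^2 + 60*v) dv.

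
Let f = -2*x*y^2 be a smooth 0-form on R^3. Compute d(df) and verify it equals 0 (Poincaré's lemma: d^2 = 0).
d(df) = 0

Step 1: df = sum_i (∂f/∂x_i) dx_i = (-2*y^2) dx + (-4*x*y) dy + (0) dz.
Step 2: Apply d again. Using the 1-form formula, the coefficient of dx ∧ dy in d(df) is ∂^2 f/∂x ∂y - ∂^2 f/∂y ∂x = (-4*y) - (-4*y) = 0 (equality of mixed partials for smooth f).
Similarly for dx ∧ dz and dy ∧ dz — all coefficients vanish. So d(df) = 0.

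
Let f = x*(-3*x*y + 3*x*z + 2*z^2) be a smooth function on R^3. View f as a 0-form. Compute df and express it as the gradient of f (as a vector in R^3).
df = (-6*x*y + 6*x*z + 2*z^2) dx + (-3*x^2) dy + (x*(3*x + 4*z)) dz; grad f = (-6*x*y + 6*x*z + 2*z^2, -3*x^2, x*(3*x + 4*z))

For a 0-form f, d f = (∂f/∂x) dx + (∂f/∂y) dy + (∂f/∂z) dz. The components of the vector representation are exactly the entries of grad f in Cartesian coordinates:
  ∂f/∂x = -6*x*y + 6*x*z + 2*z^2
  ∂f/∂y = -3*x^2
  ∂f/∂z = x*(3*x + 4*z).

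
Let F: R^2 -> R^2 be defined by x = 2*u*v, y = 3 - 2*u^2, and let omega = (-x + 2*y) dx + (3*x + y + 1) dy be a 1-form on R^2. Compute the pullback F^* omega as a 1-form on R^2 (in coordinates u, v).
F^* omega = (8*u^3 - 32*u^2*v - 4*u*v^2 - 16*u + 12*v) du + (4*u*(-2*u^2 - u*v + 3)) dv

Using F^*(f dg) = (f ∘ F) d(g ∘ F), substitute each coordinate x_i by F_i(u, v) in f_i, and replace dx_i by d F_i = (∂F_i/∂u) du + (∂F_i/∂v) dv.
  For the x component: f_1(F) = -4*u^2 - 2*u*v + 6; d F_1 = (2*v) du + (2*u) dv
  For the y component: f_2(F) = -2*u^2 + 6*u*v + 4; d F_2 = (-4*u) du + (0) dv
Combining and collecting du, dv coefficients:
  coeff of du: 8*u^3 - 32*u^2*v - 4*u*v^2 - 16*u + 12*v
  coeff of dv: 4*u*(-2*u^2 - u*v + 3)
F^* omega = (8*u^3 - 32*u^2*v - 4*u*v^2 - 16*u + 12*v) du + (4*u*(-2*u^2 - u*v + 3)) dv.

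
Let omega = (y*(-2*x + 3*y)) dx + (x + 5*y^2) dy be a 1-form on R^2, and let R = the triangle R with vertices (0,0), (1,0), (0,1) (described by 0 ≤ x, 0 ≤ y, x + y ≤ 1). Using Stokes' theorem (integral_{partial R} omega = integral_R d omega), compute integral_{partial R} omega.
integral_(partial R) omega = -1/6

Stokes: integral_partial_R omega = integral_R d omega with d omega = (∂Q/∂x - ∂P/∂y) dx ∧ dy.
  ∂Q/∂x = 1
  ∂P/∂y = -2*x + 6*y
  integrand = ∂Q/∂x - ∂P/∂y = 2*x - 6*y + 1.
Integrating over R: integral_0^1 integral_0^{1-x} (2*x - 6*y + 1) dy dx = -1/6.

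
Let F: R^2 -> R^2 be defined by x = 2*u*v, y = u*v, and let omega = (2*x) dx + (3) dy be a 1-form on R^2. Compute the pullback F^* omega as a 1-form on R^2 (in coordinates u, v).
F^* omega = (v*(8*u*v + 3)) du + (u*(8*u*v + 3)) dv

Using F^*(f dg) = (f ∘ F) d(g ∘ F), substitute each coordinate x_i by F_i(u, v) in f_i, and replace dx_i by d F_i = (∂F_i/∂u) du + (∂F_i/∂v) dv.
  For the x component: f_1(F) = 4*u*v; d F_1 = (2*v) du + (2*u) dv
  For the y component: f_2(F) = 3; d F_2 = (v) du + (u) dv
Combining and collecting du, dv coefficients:
  coeff of du: v*(8*u*v + 3)
  coeff of dv: u*(8*u*v + 3)
F^* omega = (v*(8*u*v + 3)) du + (u*(8*u*v + 3)) dv.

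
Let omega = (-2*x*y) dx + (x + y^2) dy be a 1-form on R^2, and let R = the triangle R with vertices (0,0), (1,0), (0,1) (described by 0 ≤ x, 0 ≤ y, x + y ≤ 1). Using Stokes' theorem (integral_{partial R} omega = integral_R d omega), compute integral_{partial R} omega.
integral_(partial R) omega = 5/6

Stokes: integral_partial_R omega = integral_R d omega with d omega = (∂Q/∂x - ∂P/∂y) dx ∧ dy.
  ∂Q/∂x = 1
  ∂P/∂y = -2*x
  integrand = ∂Q/∂x - ∂P/∂y = 2*x + 1.
Integrating over R: integral_0^1 integral_0^{1-x} (2*x + 1) dy dx = 5/6.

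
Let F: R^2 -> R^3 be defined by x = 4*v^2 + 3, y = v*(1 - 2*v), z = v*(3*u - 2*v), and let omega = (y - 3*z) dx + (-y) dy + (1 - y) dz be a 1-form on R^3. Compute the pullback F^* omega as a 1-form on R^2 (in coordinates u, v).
F^* omega = (3*v*(2*v^2 - v + 1)) du + (-66*u*v^2 - 3*u*v + 3*u + 16*v^3 + 18*v^2 - 5*v) dv

Using F^*(f dg) = (f ∘ F) d(g ∘ F), substitute each coordinate x_i by F_i(u, v) in f_i, and replace dx_i by d F_i = (∂F_i/∂u) du + (∂F_i/∂v) dv.
  For the x component: f_1(F) = v*(-9*u + 4*v + 1); d F_1 = (0) du + (8*v) dv
  For the y component: f_2(F) = v*(2*v - 1); d F_2 = (0) du + (1 - 4*v) dv
  For the z component: f_3(F) = 2*v^2 - v + 1; d F_3 = (3*v) du + (3*u - 4*v) dv
Combining and collecting du, dv coefficients:
  coeff of du: 3*v*(2*v^2 - v + 1)
  coeff of dv: -66*u*v^2 - 3*u*v + 3*u + 16*v^3 + 18*v^2 - 5*v
F^* omega = (3*v*(2*v^2 - v + 1)) du + (-66*u*v^2 - 3*u*v + 3*u + 16*v^3 + 18*v^2 - 5*v) dv.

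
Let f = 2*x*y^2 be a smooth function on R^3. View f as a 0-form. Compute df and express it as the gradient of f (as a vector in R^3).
df = (2*y^2) dx + (4*x*y) dy + (0) dz; grad f = (2*y^2, 4*x*y, 0)

For a 0-form f, d f = (∂f/∂x) dx + (∂f/∂y) dy + (∂f/∂z) dz. The components of the vector representation are exactly the entries of grad f in Cartesian coordinates:
  ∂f/∂x = 2*y^2
  ∂f/∂y = 4*x*y
  ∂f/∂z = 0.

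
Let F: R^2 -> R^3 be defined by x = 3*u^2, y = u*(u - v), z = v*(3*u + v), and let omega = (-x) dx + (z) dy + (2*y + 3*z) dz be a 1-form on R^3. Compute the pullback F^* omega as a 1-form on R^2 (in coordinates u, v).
F^* omega = (-18*u^3 + 12*u^2*v + 20*u*v^2 + 8*v^3) du + (6*u^3 + 22*u^2*v + 22*u*v^2 + 6*v^3) dv

Using F^*(f dg) = (f ∘ F) d(g ∘ F), substitute each coordinate x_i by F_i(u, v) in f_i, and replace dx_i by d F_i = (∂F_i/∂u) du + (∂F_i/∂v) dv.
  For the x component: f_1(F) = -3*u^2; d F_1 = (6*u) du + (0) dv
  For the y component: f_2(F) = v*(3*u + v); d F_2 = (2*u - v) du + (-u) dv
  For the z component: f_3(F) = 2*u^2 + 7*u*v + 3*v^2; d F_3 = (3*v) du + (3*u + 2*v) dv
Combining and collecting du, dv coefficients:
  coeff of du: -18*u^3 + 12*u^2*v + 20*u*v^2 + 8*v^3
  coeff of dv: 6*u^3 + 22*u^2*v + 22*u*v^2 + 6*v^3
F^* omega = (-18*u^3 + 12*u^2*v + 20*u*v^2 + 8*v^3) du + (6*u^3 + 22*u^2*v + 22*u*v^2 + 6*v^3) dv.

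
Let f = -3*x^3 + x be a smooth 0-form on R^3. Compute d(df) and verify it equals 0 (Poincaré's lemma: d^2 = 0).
d(df) = 0

Step 1: df = sum_i (∂f/∂x_i) dx_i = (1 - 9*x^2) dx + (0) dy + (0) dz.
Step 2: Apply d again. Using the 1-form formula, the coefficient of dx ∧ dy in d(df) is ∂^2 f/∂x ∂y - ∂^2 f/∂y ∂x = (0) - (0) = 0 (equality of mixed partials for smooth f).
Similarly for dx ∧ dz and dy ∧ dz — all coefficients vanish. So d(df) = 0.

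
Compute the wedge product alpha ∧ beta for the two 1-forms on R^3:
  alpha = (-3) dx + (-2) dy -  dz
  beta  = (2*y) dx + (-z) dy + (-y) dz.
alpha ∧ beta = (4*y + 3*z) dx ∧ dy + (5*y) dx ∧ dz + (2*y - z) dy ∧ dz

Distribute the wedge, using dx_i ∧ dx_j = -dx_j ∧ dx_i and dx_i ∧ dx_i = 0. For each pair (i, j) with i < j, the coefficient of dx_i ∧ dx_j in alpha ∧ beta is (alpha_i * beta_j - alpha_j * beta_i). Collecting: alpha ∧ beta = (4*y + 3*z) dx ∧ dy + (5*y) dx ∧ dz + (2*y - z) dy ∧ dz.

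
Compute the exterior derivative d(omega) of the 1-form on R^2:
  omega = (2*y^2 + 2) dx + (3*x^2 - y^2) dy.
d(omega) = (6*x - 4*y) dx ∧ dy

For a 1-form omega = sum_i f_i dx_i, the exterior derivative is
  d(omega) = sum_{i < j} (∂f_j/∂x_i - ∂f_i/∂x_j) dx_i ∧ dx_j.
  coefficient of dx ∧ dy: ∂f_2/∂x - ∂f_1/∂y = ∂(3*x^2 - y^2)/∂x - ∂(2*y^2 + 2)/∂y = 6*x - 4*y
Assembling: d(omega) = (6*x - 4*y) dx ∧ dy.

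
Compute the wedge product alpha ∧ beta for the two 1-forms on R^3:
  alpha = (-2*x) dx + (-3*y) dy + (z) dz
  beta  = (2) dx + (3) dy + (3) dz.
alpha ∧ beta = (-6*x + 6*y) dx ∧ dy + (-6*x - 2*z) dx ∧ dz + (-9*y - 3*z) dy ∧ dz

Distribute the wedge, using dx_i ∧ dx_j = -dx_j ∧ dx_i and dx_i ∧ dx_i = 0. For each pair (i, j) with i < j, the coefficient of dx_i ∧ dx_j in alpha ∧ beta is (alpha_i * beta_j - alpha_j * beta_i). Collecting: alpha ∧ beta = (-6*x + 6*y) dx ∧ dy + (-6*x - 2*z) dx ∧ dz + (-9*y - 3*z) dy ∧ dz.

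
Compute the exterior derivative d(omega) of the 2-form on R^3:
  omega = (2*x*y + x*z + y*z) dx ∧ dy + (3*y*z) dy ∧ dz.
d(omega) = (x + y) dx ∧ dy ∧ dz

For a 2-form omega = sum_{i<j} g_{ij} dx_i ∧ dx_j, the exterior derivative is
  d(omega) = sum_{i<j} d(g_{ij}) ∧ dx_i ∧ dx_j = sum_{i<j, k} (∂g_{ij}/∂x_k) dx_k ∧ dx_i ∧ dx_j.
Expand each term, using dx_k ∧ dx_i ∧ dx_j = sgn(permutation) dx_{(a)} ∧ dx_{(b)} ∧ dx_{(c)} with (a < b < c) sorted:
  d(2*x*y + x*z + y*z) includes (∂/∂z)(2*x*y + x*z + y*z) dz = (x + y) dz, which multiplied by dx ∧ dy gives (x + y) dx ∧ dy ∧ dz
Collecting like 3-forms: d(omega) = (x + y) dx ∧ dy ∧ dz.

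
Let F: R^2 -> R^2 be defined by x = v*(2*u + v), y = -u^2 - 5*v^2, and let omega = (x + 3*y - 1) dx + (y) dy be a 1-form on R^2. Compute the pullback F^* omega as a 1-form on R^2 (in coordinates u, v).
F^* omega = (2*u^3 - 6*u^2*v + 14*u*v^2 - 28*v^3 - 2*v) du + (-6*u^3 + 8*u^2*v - 24*u*v^2 - 2*u + 22*v^3 - 2*v) dv

Using F^*(f dg) = (f ∘ F) d(g ∘ F), substitute each coordinate x_i by F_i(u, v) in f_i, and replace dx_i by d F_i = (∂F_i/∂u) du + (∂F_i/∂v) dv.
  For the x component: f_1(F) = -3*u^2 + 2*u*v - 14*v^2 - 1; d F_1 = (2*v) du + (2*u + 2*v) dv
  For the y component: f_2(F) = -u^2 - 5*v^2; d F_2 = (-2*u) du + (-10*v) dv
Combining and collecting du, dv coefficients:
  coeff of du: 2*u^3 - 6*u^2*v + 14*u*v^2 - 28*v^3 - 2*v
  coeff of dv: -6*u^3 + 8*u^2*v - 24*u*v^2 - 2*u + 22*v^3 - 2*v
F^* omega = (2*u^3 - 6*u^2*v + 14*u*v^2 - 28*v^3 - 2*v) du + (-6*u^3 + 8*u^2*v - 24*u*v^2 - 2*u + 22*v^3 - 2*v) dv.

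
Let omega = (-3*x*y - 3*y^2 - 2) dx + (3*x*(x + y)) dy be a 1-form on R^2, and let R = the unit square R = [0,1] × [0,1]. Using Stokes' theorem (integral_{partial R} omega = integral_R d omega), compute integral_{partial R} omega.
integral_(partial R) omega = 9

Stokes: integral_partial_R omega = integral_R d omega with d omega = (∂Q/∂x - ∂P/∂y) dx ∧ dy.
  ∂Q/∂x = 6*x + 3*y
  ∂P/∂y = -3*x - 6*y
  integrand = ∂Q/∂x - ∂P/∂y = 9*x + 9*y.
Integrating over R: integral_0^1 integral_0^1 (9*x + 9*y) dx dy = 9.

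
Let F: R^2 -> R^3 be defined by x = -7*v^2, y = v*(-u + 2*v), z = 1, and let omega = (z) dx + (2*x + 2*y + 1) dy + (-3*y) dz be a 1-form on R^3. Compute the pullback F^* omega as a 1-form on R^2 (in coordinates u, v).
F^* omega = (v*(2*u*v + 10*v^2 - 1)) du + (2*u^2*v + 2*u*v^2 - u - 40*v^3 - 10*v) dv

Using F^*(f dg) = (f ∘ F) d(g ∘ F), substitute each coordinate x_i by F_i(u, v) in f_i, and replace dx_i by d F_i = (∂F_i/∂u) du + (∂F_i/∂v) dv.
  For the x component: f_1(F) = 1; d F_1 = (0) du + (-14*v) dv
  For the y component: f_2(F) = -2*u*v - 10*v^2 + 1; d F_2 = (-v) du + (-u + 4*v) dv
  For the z component: f_3(F) = 3*v*(u - 2*v); d F_3 = (0) du + (0) dv
Combining and collecting du, dv coefficients:
  coeff of du: v*(2*u*v + 10*v^2 - 1)
  coeff of dv: 2*u^2*v + 2*u*v^2 - u - 40*v^3 - 10*v
F^* omega = (v*(2*u*v + 10*v^2 - 1)) du + (2*u^2*v + 2*u*v^2 - u - 40*v^3 - 10*v) dv.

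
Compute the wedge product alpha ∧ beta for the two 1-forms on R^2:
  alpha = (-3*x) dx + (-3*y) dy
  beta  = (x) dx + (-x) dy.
alpha ∧ beta = (3*x*(x + y)) dx ∧ dy

Distribute the wedge, using dx_i ∧ dx_j = -dx_j ∧ dx_i and dx_i ∧ dx_i = 0. For each pair (i, j) with i < j, the coefficient of dx_i ∧ dx_j in alpha ∧ beta is (alpha_i * beta_j - alpha_j * beta_i). Collecting: alpha ∧ beta = (3*x*(x + y)) dx ∧ dy.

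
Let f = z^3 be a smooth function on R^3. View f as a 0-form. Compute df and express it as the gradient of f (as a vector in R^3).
df = (0) dx + (0) dy + (3*z^2) dz; grad f = (0, 0, 3*z^2)

For a 0-form f, d f = (∂f/∂x) dx + (∂f/∂y) dy + (∂f/∂z) dz. The components of the vector representation are exactly the entries of grad f in Cartesian coordinates:
  ∂f/∂x = 0
  ∂f/∂y = 0
  ∂f/∂z = 3*z^2.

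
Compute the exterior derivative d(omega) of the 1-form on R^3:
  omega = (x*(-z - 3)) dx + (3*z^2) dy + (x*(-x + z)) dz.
d(omega) = (-x + z) dx ∧ dz + (-6*z) dy ∧ dz

For a 1-form omega = sum_i f_i dx_i, the exterior derivative is
  d(omega) = sum_{i < j} (∂f_j/∂x_i - ∂f_i/∂x_j) dx_i ∧ dx_j.
  coefficient of dx ∧ dz: ∂f_3/∂x - ∂f_1/∂z = ∂(x*(-x + z))/∂x - ∂(x*(-z - 3))/∂z = -x + z
  coefficient of dy ∧ dz: ∂f_3/∂y - ∂f_2/∂z = ∂(x*(-x + z))/∂y - ∂(3*z^2)/∂z = -6*z
Assembling: d(omega) = (-x + z) dx ∧ dz + (-6*z) dy ∧ dz.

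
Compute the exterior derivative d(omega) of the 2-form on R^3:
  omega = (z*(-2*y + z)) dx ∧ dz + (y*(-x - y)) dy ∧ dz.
d(omega) = (-y + 2*z) dx ∧ dy ∧ dz

For a 2-form omega = sum_{i<j} g_{ij} dx_i ∧ dx_j, the exterior derivative is
  d(omega) = sum_{i<j} d(g_{ij}) ∧ dx_i ∧ dx_j = sum_{i<j, k} (∂g_{ij}/∂x_k) dx_k ∧ dx_i ∧ dx_j.
Expand each term, using dx_k ∧ dx_i ∧ dx_j = sgn(permutation) dx_{(a)} ∧ dx_{(b)} ∧ dx_{(c)} with (a < b < c) sorted:
  d(z*(-2*y + z)) includes (∂/∂y)(z*(-2*y + z)) dy = (-2*z) dy, which multiplied by dx ∧ dz gives (2*z) dx ∧ dy ∧ dz
  d(y*(-x - y)) includes (∂/∂x)(y*(-x - y)) dx = (-y) dx, which multiplied by dy ∧ dz gives (-y) dx ∧ dy ∧ dz
Collecting like 3-forms: d(omega) = (-y + 2*z) dx ∧ dy ∧ dz.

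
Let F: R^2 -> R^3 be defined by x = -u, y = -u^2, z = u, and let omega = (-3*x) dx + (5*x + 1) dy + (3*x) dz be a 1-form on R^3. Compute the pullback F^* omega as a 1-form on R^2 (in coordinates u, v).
F^* omega = (2*u*(5*u - 4)) du

Using F^*(f dg) = (f ∘ F) d(g ∘ F), substitute each coordinate x_i by F_i(u, v) in f_i, and replace dx_i by d F_i = (∂F_i/∂u) du + (∂F_i/∂v) dv.
  For the x component: f_1(F) = 3*u; d F_1 = (-1) du + (0) dv
  For the y component: f_2(F) = 1 - 5*u; d F_2 = (-2*u) du + (0) dv
  For the z component: f_3(F) = -3*u; d F_3 = (1) du + (0) dv
Combining and collecting du, dv coefficients:
  coeff of du: 2*u*(5*u - 4)
  coeff of dv: 0
F^* omega = (2*u*(5*u - 4)) du.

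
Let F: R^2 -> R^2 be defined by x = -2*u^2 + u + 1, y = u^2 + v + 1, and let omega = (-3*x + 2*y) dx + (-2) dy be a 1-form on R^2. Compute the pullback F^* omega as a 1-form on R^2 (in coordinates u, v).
F^* omega = (-32*u^3 + 20*u^2 - 8*u*v - 3*u + 2*v - 1) du + (-2) dv

Using F^*(f dg) = (f ∘ F) d(g ∘ F), substitute each coordinate x_i by F_i(u, v) in f_i, and replace dx_i by d F_i = (∂F_i/∂u) du + (∂F_i/∂v) dv.
  For the x component: f_1(F) = 8*u^2 - 3*u + 2*v - 1; d F_1 = (1 - 4*u) du + (0) dv
  For the y component: f_2(F) = -2; d F_2 = (2*u) du + (1) dv
Combining and collecting du, dv coefficients:
  coeff of du: -32*u^3 + 20*u^2 - 8*u*v - 3*u + 2*v - 1
  coeff of dv: -2
F^* omega = (-32*u^3 + 20*u^2 - 8*u*v - 3*u + 2*v - 1) du + (-2) dv.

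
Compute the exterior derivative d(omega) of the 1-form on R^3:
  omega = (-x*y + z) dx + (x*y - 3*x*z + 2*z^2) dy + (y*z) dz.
d(omega) = (x + y - 3*z) dx ∧ dy + (-1) dx ∧ dz + (3*x - 3*z) dy ∧ dz

For a 1-form omega = sum_i f_i dx_i, the exterior derivative is
  d(omega) = sum_{i < j} (∂f_j/∂x_i - ∂f_i/∂x_j) dx_i ∧ dx_j.
  coefficient of dx ∧ dy: ∂f_2/∂x - ∂f_1/∂y = ∂(x*y - 3*x*z + 2*z^2)/∂x - ∂(-x*y + z)/∂y = x + y - 3*z
  coefficient of dx ∧ dz: ∂f_3/∂x - ∂f_1/∂z = ∂(y*z)/∂x - ∂(-x*y + z)/∂z = -1
  coefficient of dy ∧ dz: ∂f_3/∂y - ∂f_2/∂z = ∂(y*z)/∂y - ∂(x*y - 3*x*z + 2*z^2)/∂z = 3*x - 3*z
Assembling: d(omega) = (x + y - 3*z) dx ∧ dy + (-1) dx ∧ dz + (3*x - 3*z) dy ∧ dz.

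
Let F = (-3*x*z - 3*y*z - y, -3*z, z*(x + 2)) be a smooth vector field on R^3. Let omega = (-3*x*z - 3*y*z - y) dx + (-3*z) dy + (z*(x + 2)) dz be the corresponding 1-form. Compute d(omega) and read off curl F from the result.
d(omega) = (3) dy ∧ dz + (-3*x - 3*y - z) dz ∧ dx + (3*z + 1) dx ∧ dy; curl F = (3, -3*x - 3*y - z, 3*z + 1)

d omega = sum_{i<j} (∂f_j/∂x_i - ∂f_i/∂x_j) dx_i ∧ dx_j. Under the identification (dy ∧ dz, dz ∧ dx, dx ∧ dy) ↔ (e_x, e_y, e_z), the coefficients are exactly the components of curl F. Compute:
  ∂R/∂y - ∂Q/∂z = (0) - (-3) = 3
  ∂P/∂z - ∂R/∂x = (-3*x - 3*y) - (z) = -3*x - 3*y - z
  ∂Q/∂x - ∂P/∂y = (0) - (-3*z - 1) = 3*z + 1.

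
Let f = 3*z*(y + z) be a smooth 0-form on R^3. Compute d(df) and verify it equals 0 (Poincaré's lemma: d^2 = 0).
d(df) = 0

Step 1: df = sum_i (∂f/∂x_i) dx_i = (0) dx + (3*z) dy + (3*y + 6*z) dz.
Step 2: Apply d again. Using the 1-form formula, the coefficient of dx ∧ dy in d(df) is ∂^2 f/∂x ∂y - ∂^2 f/∂y ∂x = (0) - (0) = 0 (equality of mixed partials for smooth f).
Similarly for dx ∧ dz and dy ∧ dz — all coefficients vanish. So d(df) = 0.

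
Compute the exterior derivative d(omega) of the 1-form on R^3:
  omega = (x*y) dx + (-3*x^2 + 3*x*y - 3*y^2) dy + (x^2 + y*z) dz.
d(omega) = (-7*x + 3*y) dx ∧ dy + (2*x) dx ∧ dz + (z) dy ∧ dz

For a 1-form omega = sum_i f_i dx_i, the exterior derivative is
  d(omega) = sum_{i < j} (∂f_j/∂x_i - ∂f_i/∂x_j) dx_i ∧ dx_j.
  coefficient of dx ∧ dy: ∂f_2/∂x - ∂f_1/∂y = ∂(-3*x^2 + 3*x*y - 3*y^2)/∂x - ∂(x*y)/∂y = -7*x + 3*y
  coefficient of dx ∧ dz: ∂f_3/∂x - ∂f_1/∂z = ∂(x^2 + y*z)/∂x - ∂(x*y)/∂z = 2*x
  coefficient of dy ∧ dz: ∂f_3/∂y - ∂f_2/∂z = ∂(x^2 + y*z)/∂y - ∂(-3*x^2 + 3*x*y - 3*y^2)/∂z = z
Assembling: d(omega) = (-7*x + 3*y) dx ∧ dy + (2*x) dx ∧ dz + (z) dy ∧ dz.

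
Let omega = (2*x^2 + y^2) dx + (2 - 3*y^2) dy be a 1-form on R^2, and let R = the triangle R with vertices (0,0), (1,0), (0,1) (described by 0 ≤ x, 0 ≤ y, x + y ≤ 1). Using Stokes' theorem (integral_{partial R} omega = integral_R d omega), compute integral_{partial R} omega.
integral_(partial R) omega = -1/3

Stokes: integral_partial_R omega = integral_R d omega with d omega = (∂Q/∂x - ∂P/∂y) dx ∧ dy.
  ∂Q/∂x = 0
  ∂P/∂y = 2*y
  integrand = ∂Q/∂x - ∂P/∂y = -2*y.
Integrating over R: integral_0^1 integral_0^{1-x} (-2*y) dy dx = -1/3.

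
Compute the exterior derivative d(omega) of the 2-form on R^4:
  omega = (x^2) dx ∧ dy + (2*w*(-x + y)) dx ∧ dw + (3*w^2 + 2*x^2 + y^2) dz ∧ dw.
d(omega) = (-2*w) dx ∧ dy ∧ dw + (4*x) dx ∧ dz ∧ dw + (2*y) dy ∧ dz ∧ dw

For a 2-form omega = sum_{i<j} g_{ij} dx_i ∧ dx_j, the exterior derivative is
  d(omega) = sum_{i<j} d(g_{ij}) ∧ dx_i ∧ dx_j = sum_{i<j, k} (∂g_{ij}/∂x_k) dx_k ∧ dx_i ∧ dx_j.
Expand each term, using dx_k ∧ dx_i ∧ dx_j = sgn(permutation) dx_{(a)} ∧ dx_{(b)} ∧ dx_{(c)} with (a < b < c) sorted:
  d(2*w*(-x + y)) includes (∂/∂y)(2*w*(-x + y)) dy = (2*w) dy, which multiplied by dx ∧ dw gives (-2*w) dx ∧ dy ∧ dw
  d(3*w^2 + 2*x^2 + y^2) includes (∂/∂x)(3*w^2 + 2*x^2 + y^2) dx = (4*x) dx, which multiplied by dz ∧ dw gives (4*x) dx ∧ dz ∧ dw
  d(3*w^2 + 2*x^2 + y^2) includes (∂/∂y)(3*w^2 + 2*x^2 + y^2) dy = (2*y) dy, which multiplied by dz ∧ dw gives (2*y) dy ∧ dz ∧ dw
Collecting like 3-forms: d(omega) = (-2*w) dx ∧ dy ∧ dw + (4*x) dx ∧ dz ∧ dw + (2*y) dy ∧ dz ∧ dw.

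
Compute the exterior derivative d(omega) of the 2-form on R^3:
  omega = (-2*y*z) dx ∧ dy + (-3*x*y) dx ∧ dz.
d(omega) = (3*x - 2*y) dx ∧ dy ∧ dz

For a 2-form omega = sum_{i<j} g_{ij} dx_i ∧ dx_j, the exterior derivative is
  d(omega) = sum_{i<j} d(g_{ij}) ∧ dx_i ∧ dx_j = sum_{i<j, k} (∂g_{ij}/∂x_k) dx_k ∧ dx_i ∧ dx_j.
Expand each term, using dx_k ∧ dx_i ∧ dx_j = sgn(permutation) dx_{(a)} ∧ dx_{(b)} ∧ dx_{(c)} with (a < b < c) sorted:
  d(-2*y*z) includes (∂/∂z)(-2*y*z) dz = (-2*y) dz, which multiplied by dx ∧ dy gives (-2*y) dx ∧ dy ∧ dz
  d(-3*x*y) includes (∂/∂y)(-3*x*y) dy = (-3*x) dy, which multiplied by dx ∧ dz gives (3*x) dx ∧ dy ∧ dz
Collecting like 3-forms: d(omega) = (3*x - 2*y) dx ∧ dy ∧ dz.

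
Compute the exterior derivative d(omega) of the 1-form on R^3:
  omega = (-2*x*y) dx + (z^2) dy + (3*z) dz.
d(omega) = (2*x) dx ∧ dy + (-2*z) dy ∧ dz

For a 1-form omega = sum_i f_i dx_i, the exterior derivative is
  d(omega) = sum_{i < j} (∂f_j/∂x_i - ∂f_i/∂x_j) dx_i ∧ dx_j.
  coefficient of dx ∧ dy: ∂f_2/∂x - ∂f_1/∂y = ∂(z^2)/∂x - ∂(-2*x*y)/∂y = 2*x
  coefficient of dy ∧ dz: ∂f_3/∂y - ∂f_2/∂z = ∂(3*z)/∂y - ∂(z^2)/∂z = -2*z
Assembling: d(omega) = (2*x) dx ∧ dy + (-2*z) dy ∧ dz.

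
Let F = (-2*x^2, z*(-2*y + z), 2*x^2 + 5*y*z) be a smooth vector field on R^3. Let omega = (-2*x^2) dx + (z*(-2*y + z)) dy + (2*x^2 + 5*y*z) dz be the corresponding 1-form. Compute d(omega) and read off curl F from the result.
d(omega) = (2*y + 3*z) dy ∧ dz + (-4*x) dz ∧ dx + (0) dx ∧ dy; curl F = (2*y + 3*z, -4*x, 0)

d omega = sum_{i<j} (∂f_j/∂x_i - ∂f_i/∂x_j) dx_i ∧ dx_j. Under the identification (dy ∧ dz, dz ∧ dx, dx ∧ dy) ↔ (e_x, e_y, e_z), the coefficients are exactly the components of curl F. Compute:
  ∂R/∂y - ∂Q/∂z = (5*z) - (-2*y + 2*z) = 2*y + 3*z
  ∂P/∂z - ∂R/∂x = (0) - (4*x) = -4*x
  ∂Q/∂x - ∂P/∂y = (0) - (0) = 0.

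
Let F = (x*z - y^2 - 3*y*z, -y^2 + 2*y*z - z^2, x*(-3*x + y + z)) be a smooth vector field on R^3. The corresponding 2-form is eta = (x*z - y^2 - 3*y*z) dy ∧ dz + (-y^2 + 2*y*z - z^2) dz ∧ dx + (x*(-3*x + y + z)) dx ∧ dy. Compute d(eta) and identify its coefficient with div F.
d(eta) = (x - 2*y + 3*z) dx ∧ dy ∧ dz; div F = x - 2*y + 3*z

For a 2-form in R^3 of the form above, applying d gives a 3-form with coefficient ∂P/∂x + ∂Q/∂y + ∂R/∂z:
  ∂P/∂x = z
  ∂Q/∂y = -2*y + 2*z
  ∂R/∂z = x
Sum = x - 2*y + 3*z, which is exactly div F.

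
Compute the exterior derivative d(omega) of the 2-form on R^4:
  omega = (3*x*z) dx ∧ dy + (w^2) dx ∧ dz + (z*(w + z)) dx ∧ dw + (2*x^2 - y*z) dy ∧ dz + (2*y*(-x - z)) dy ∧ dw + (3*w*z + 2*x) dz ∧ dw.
d(omega) = (7*x) dx ∧ dy ∧ dz + (w - 2*z + 2) dx ∧ dz ∧ dw + (-2*y) dx ∧ dy ∧ dw + (2*y) dy ∧ dz ∧ dw

For a 2-form omega = sum_{i<j} g_{ij} dx_i ∧ dx_j, the exterior derivative is
  d(omega) = sum_{i<j} d(g_{ij}) ∧ dx_i ∧ dx_j = sum_{i<j, k} (∂g_{ij}/∂x_k) dx_k ∧ dx_i ∧ dx_j.
Expand each term, using dx_k ∧ dx_i ∧ dx_j = sgn(permutation) dx_{(a)} ∧ dx_{(b)} ∧ dx_{(c)} with (a < b < c) sorted:
  d(3*x*z) includes (∂/∂z)(3*x*z) dz = (3*x) dz, which multiplied by dx ∧ dy gives (3*x) dx ∧ dy ∧ dz
  d(w^2) includes (∂/∂w)(w^2) dw = (2*w) dw, which multiplied by dx ∧ dz gives (2*w) dx ∧ dz ∧ dw
  d(z*(w + z)) includes (∂/∂z)(z*(w + z)) dz = (w + 2*z) dz, which multiplied by dx ∧ dw gives (-w - 2*z) dx ∧ dz ∧ dw
  d(2*x^2 - y*z) includes (∂/∂x)(2*x^2 - y*z) dx = (4*x) dx, which multiplied by dy ∧ dz gives (4*x) dx ∧ dy ∧ dz
  d(2*y*(-x - z)) includes (∂/∂x)(2*y*(-x - z)) dx = (-2*y) dx, which multiplied by dy ∧ dw gives (-2*y) dx ∧ dy ∧ dw
  d(2*y*(-x - z)) includes (∂/∂z)(2*y*(-x - z)) dz = (-2*y) dz, which multiplied by dy ∧ dw gives (2*y) dy ∧ dz ∧ dw
  d(3*w*z + 2*x) includes (∂/∂x)(3*w*z + 2*x) dx = (2) dx, which multiplied by dz ∧ dw gives (2) dx ∧ dz ∧ dw
Collecting like 3-forms: d(omega) = (7*x) dx ∧ dy ∧ dz + (w - 2*z + 2) dx ∧ dz ∧ dw + (-2*y) dx ∧ dy ∧ dw + (2*y) dy ∧ dz ∧ dw.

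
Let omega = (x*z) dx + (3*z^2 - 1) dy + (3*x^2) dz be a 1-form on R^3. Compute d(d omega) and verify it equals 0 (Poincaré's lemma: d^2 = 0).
d(d omega) = 0

Step 1: d omega = sum_{i<j} (∂f_j/∂x_i - ∂f_i/∂x_j) dx_i ∧ dx_j:
  coeff of dx ∧ dy: 0
  coeff of dx ∧ dz: 5*x
  coeff of dy ∧ dz: -6*z
Step 2: Apply d again to each 2-form coefficient. The only possible 3-form in R^3 is dx ∧ dy ∧ dz, with coefficient
  ∂(coeff of dy∧dz)/∂x - ∂(coeff of dx∧dz)/∂y + ∂(coeff of dx∧dy)/∂z
  = ∂/∂x (-6*z) - ∂/∂y (5*x) + ∂/∂z (0).
Each of these terms simplifies to sums of mixed partials that cancel in pairs. The result is 0 (by equality of mixed partials for smooth functions — Schwarz / Clairaut).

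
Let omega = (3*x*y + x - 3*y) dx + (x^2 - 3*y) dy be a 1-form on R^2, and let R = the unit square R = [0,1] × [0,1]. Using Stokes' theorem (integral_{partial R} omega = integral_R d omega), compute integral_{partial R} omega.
integral_(partial R) omega = 5/2

Stokes: integral_partial_R omega = integral_R d omega with d omega = (∂Q/∂x - ∂P/∂y) dx ∧ dy.
  ∂Q/∂x = 2*x
  ∂P/∂y = 3*x - 3
  integrand = ∂Q/∂x - ∂P/∂y = 3 - x.
Integrating over R: integral_0^1 integral_0^1 (3 - x) dx dy = 5/2.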